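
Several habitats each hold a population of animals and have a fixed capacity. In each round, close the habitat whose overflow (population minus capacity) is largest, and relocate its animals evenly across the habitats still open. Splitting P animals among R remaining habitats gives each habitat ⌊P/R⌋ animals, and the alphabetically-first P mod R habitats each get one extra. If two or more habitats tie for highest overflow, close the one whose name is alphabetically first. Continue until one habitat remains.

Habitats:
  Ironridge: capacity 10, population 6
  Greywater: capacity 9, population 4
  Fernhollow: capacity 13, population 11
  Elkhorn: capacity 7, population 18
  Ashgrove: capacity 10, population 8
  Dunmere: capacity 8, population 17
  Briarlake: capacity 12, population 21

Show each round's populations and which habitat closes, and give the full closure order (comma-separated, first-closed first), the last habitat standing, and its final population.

Closure order: Elkhorn, Briarlake, Dunmere, Ashgrove, Fernhollow, Greywater
Last habitat: Ironridge with 85 animals

Round 1: Ashgrove=8 Briarlake=21 Dunmere=17 Elkhorn=18 Fernhollow=11 Greywater=4 Ironridge=6 → close Elkhorn (overflow 11)
  18÷6 = 3 each, +1 to first 0
Round 2: Ashgrove=11 Briarlake=24 Dunmere=20 Fernhollow=14 Greywater=7 Ironridge=9 → close Briarlake (overflow 12)
  24÷5 = 4 each, +1 to first 4
Round 3: Ashgrove=16 Dunmere=25 Fernhollow=19 Greywater=12 Ironridge=13 → close Dunmere (overflow 17)
  25÷4 = 6 each, +1 to first 1
Round 4: Ashgrove=23 Fernhollow=25 Greywater=18 Ironridge=19 → close Ashgrove (overflow 13)
  23÷3 = 7 each, +1 to first 2
Round 5: Fernhollow=33 Greywater=26 Ironridge=26 → close Fernhollow (overflow 20)
  33÷2 = 16 each, +1 to first 1
Round 6: Greywater=43 Ironridge=42 → close Greywater (overflow 34)
  43÷1 = 43 each, +1 to first 0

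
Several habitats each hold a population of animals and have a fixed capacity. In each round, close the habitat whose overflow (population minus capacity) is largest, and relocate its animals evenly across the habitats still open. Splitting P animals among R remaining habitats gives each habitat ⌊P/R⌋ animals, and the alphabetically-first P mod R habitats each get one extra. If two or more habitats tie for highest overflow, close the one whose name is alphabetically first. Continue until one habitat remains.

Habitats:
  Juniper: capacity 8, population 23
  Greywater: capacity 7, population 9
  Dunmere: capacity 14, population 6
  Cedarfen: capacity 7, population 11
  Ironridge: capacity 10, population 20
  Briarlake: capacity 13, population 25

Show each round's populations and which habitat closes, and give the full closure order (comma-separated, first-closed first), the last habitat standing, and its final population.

Round 1: Briarlake=25 Cedarfen=11 Dunmere=6 Greywater=9 Ironridge=20 Juniper=23 → close Juniper (overflow 15)
  23÷5 = 4 each, +1 to first 3
Round 2: Briarlake=30 Cedarfen=16 Dunmere=11 Greywater=13 Ironridge=24 → close Briarlake (overflow 17)
  30÷4 = 7 each, +1 to first 2
Round 3: Cedarfen=24 Dunmere=19 Greywater=20 Ironridge=31 → close Ironridge (overflow 21)
  31÷3 = 10 each, +1 to first 1
Round 4: Cedarfen=35 Dunmere=29 Greywater=30 → close Cedarfen (overflow 28)
  35÷2 = 17 each, +1 to first 1
Round 5: Dunmere=47 Greywater=47 → close Greywater (overflow 40)
  47÷1 = 47 each, +1 to first 0

Closure order: Juniper, Briarlake, Ironridge, Cedarfen, Greywater
Last habitat: Dunmere with 94 animals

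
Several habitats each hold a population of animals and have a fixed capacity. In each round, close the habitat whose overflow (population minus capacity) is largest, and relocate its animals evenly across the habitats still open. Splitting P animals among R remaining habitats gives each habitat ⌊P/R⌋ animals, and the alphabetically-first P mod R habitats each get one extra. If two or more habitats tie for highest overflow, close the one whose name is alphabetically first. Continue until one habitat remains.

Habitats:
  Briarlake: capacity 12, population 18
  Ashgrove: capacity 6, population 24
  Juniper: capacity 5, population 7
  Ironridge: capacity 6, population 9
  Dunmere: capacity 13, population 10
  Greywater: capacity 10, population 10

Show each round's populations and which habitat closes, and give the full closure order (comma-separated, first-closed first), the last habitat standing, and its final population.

Round 1: Ashgrove=24 Briarlake=18 Dunmere=10 Greywater=10 Ironridge=9 Juniper=7 → close Ashgrove (overflow 18)
  24÷5 = 4 each, +1 to first 4
Round 2: Briarlake=23 Dunmere=15 Greywater=15 Ironridge=14 Juniper=11 → close Briarlake (overflow 11)
  23÷4 = 5 each, +1 to first 3
Round 3: Dunmere=21 Greywater=21 Ironridge=20 Juniper=16 → close Ironridge (overflow 14)
  20÷3 = 6 each, +1 to first 2
Round 4: Dunmere=28 Greywater=28 Juniper=22 → close Greywater (overflow 18)
  28÷2 = 14 each, +1 to first 0
Round 5: Dunmere=42 Juniper=36 → close Juniper (overflow 31)
  36÷1 = 36 each, +1 to first 0

Closure order: Ashgrove, Briarlake, Ironridge, Greywater, Juniper
Last habitat: Dunmere with 78 animals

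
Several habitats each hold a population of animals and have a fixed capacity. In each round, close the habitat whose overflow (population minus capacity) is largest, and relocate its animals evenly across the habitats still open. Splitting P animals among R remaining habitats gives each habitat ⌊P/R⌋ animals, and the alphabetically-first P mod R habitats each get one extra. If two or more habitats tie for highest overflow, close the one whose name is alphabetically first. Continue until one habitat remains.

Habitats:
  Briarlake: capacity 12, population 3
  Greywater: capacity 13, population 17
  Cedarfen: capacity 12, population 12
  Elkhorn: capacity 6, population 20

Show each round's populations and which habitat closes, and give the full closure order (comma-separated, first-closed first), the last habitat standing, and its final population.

Closure order: Elkhorn, Greywater, Cedarfen
Last habitat: Briarlake with 52 animals

Round 1: Briarlake=3 Cedarfen=12 Elkhorn=20 Greywater=17 → close Elkhorn (overflow 14)
  20÷3 = 6 each, +1 to first 2
Round 2: Briarlake=10 Cedarfen=19 Greywater=23 → close Greywater (overflow 10)
  23÷2 = 11 each, +1 to first 1
Round 3: Briarlake=22 Cedarfen=30 → close Cedarfen (overflow 18)
  30÷1 = 30 each, +1 to first 0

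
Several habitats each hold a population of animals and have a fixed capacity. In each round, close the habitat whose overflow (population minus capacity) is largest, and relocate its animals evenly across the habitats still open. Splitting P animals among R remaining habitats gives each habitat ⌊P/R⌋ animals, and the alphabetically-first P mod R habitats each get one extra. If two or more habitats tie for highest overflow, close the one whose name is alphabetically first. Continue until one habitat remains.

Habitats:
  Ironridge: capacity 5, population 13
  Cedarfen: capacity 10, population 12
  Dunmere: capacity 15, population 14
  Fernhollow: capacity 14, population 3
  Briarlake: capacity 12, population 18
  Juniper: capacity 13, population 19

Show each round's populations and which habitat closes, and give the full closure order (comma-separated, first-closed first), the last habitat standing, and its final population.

Closure order: Ironridge, Briarlake, Juniper, Cedarfen, Dunmere
Last habitat: Fernhollow with 79 animals

Round 1: Briarlake=18 Cedarfen=12 Dunmere=14 Fernhollow=3 Ironridge=13 Juniper=19 → close Ironridge (overflow 8)
  13÷5 = 2 each, +1 to first 3
Round 2: Briarlake=21 Cedarfen=15 Dunmere=17 Fernhollow=5 Juniper=21 → close Briarlake (overflow 9)
  21÷4 = 5 each, +1 to first 1
Round 3: Cedarfen=21 Dunmere=22 Fernhollow=10 Juniper=26 → close Juniper (overflow 13)
  26÷3 = 8 each, +1 to first 2
Round 4: Cedarfen=30 Dunmere=31 Fernhollow=18 → close Cedarfen (overflow 20)
  30÷2 = 15 each, +1 to first 0
Round 5: Dunmere=46 Fernhollow=33 → close Dunmere (overflow 31)
  46÷1 = 46 each, +1 to first 0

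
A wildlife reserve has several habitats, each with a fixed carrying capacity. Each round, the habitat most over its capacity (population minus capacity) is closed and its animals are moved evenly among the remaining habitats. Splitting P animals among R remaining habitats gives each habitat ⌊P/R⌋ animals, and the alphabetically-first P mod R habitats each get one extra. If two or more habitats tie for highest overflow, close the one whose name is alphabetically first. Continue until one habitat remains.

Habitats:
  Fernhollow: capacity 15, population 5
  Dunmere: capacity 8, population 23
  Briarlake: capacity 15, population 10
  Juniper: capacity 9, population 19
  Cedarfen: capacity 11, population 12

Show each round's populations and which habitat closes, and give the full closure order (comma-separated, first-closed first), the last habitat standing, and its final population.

Closure order: Dunmere, Juniper, Cedarfen, Briarlake
Last habitat: Fernhollow with 69 animals

Round 1: Briarlake=10 Cedarfen=12 Dunmere=23 Fernhollow=5 Juniper=19 → close Dunmere (overflow 15)
  23÷4 = 5 each, +1 to first 3
Round 2: Briarlake=16 Cedarfen=18 Fernhollow=11 Juniper=24 → close Juniper (overflow 15)
  24÷3 = 8 each, +1 to first 0
Round 3: Briarlake=24 Cedarfen=26 Fernhollow=19 → close Cedarfen (overflow 15)
  26÷2 = 13 each, +1 to first 0
Round 4: Briarlake=37 Fernhollow=32 → close Briarlake (overflow 22)
  37÷1 = 37 each, +1 to first 0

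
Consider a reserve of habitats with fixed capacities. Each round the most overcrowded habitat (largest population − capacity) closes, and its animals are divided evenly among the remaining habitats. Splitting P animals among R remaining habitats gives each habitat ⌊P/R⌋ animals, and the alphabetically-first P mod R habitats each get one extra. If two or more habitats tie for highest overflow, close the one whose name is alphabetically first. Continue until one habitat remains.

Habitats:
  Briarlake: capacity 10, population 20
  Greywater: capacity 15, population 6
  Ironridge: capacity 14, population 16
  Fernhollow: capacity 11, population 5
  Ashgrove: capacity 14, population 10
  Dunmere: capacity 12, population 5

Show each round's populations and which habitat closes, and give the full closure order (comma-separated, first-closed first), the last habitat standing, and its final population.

Round 1: Ashgrove=10 Briarlake=20 Dunmere=5 Fernhollow=5 Greywater=6 Ironridge=16 → close Briarlake (overflow 10)
  20÷5 = 4 each, +1 to first 0
Round 2: Ashgrove=14 Dunmere=9 Fernhollow=9 Greywater=10 Ironridge=20 → close Ironridge (overflow 6)
  20÷4 = 5 each, +1 to first 0
Round 3: Ashgrove=19 Dunmere=14 Fernhollow=14 Greywater=15 → close Ashgrove (overflow 5)
  19÷3 = 6 each, +1 to first 1
Round 4: Dunmere=21 Fernhollow=20 Greywater=21 → close Dunmere (overflow 9)
  21÷2 = 10 each, +1 to first 1
Round 5: Fernhollow=31 Greywater=31 → close Fernhollow (overflow 20)
  31÷1 = 31 each, +1 to first 0

Closure order: Briarlake, Ironridge, Ashgrove, Dunmere, Fernhollow
Last habitat: Greywater with 62 animals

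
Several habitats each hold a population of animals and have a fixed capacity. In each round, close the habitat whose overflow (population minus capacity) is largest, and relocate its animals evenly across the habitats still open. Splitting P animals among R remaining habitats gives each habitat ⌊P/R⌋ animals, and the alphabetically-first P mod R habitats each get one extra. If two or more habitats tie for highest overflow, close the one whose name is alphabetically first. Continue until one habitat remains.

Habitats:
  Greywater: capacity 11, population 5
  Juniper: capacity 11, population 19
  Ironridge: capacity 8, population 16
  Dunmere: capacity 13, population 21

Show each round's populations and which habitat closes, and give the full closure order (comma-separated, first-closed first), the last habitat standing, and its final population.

Round 1: Dunmere=21 Greywater=5 Ironridge=16 Juniper=19 → close Dunmere (overflow 8)
  21÷3 = 7 each, +1 to first 0
Round 2: Greywater=12 Ironridge=23 Juniper=26 → close Ironridge (overflow 15)
  23÷2 = 11 each, +1 to first 1
Round 3: Greywater=24 Juniper=37 → close Juniper (overflow 26)
  37÷1 = 37 each, +1 to first 0

Closure order: Dunmere, Ironridge, Juniper
Last habitat: Greywater with 61 animals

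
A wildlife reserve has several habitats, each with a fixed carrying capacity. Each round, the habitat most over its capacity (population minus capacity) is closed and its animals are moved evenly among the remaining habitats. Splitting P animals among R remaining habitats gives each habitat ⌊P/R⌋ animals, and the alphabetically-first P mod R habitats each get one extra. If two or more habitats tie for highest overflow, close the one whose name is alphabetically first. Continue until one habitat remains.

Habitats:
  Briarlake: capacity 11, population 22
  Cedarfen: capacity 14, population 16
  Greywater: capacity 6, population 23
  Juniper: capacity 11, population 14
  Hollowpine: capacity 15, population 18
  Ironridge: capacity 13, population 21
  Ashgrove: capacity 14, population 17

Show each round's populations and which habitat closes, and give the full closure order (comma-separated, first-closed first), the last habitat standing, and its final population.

Closure order: Greywater, Briarlake, Ironridge, Ashgrove, Cedarfen, Hollowpine
Last habitat: Juniper with 131 animals

Round 1: Ashgrove=17 Briarlake=22 Cedarfen=16 Greywater=23 Hollowpine=18 Ironridge=21 Juniper=14 → close Greywater (overflow 17)
  23÷6 = 3 each, +1 to first 5
Round 2: Ashgrove=21 Briarlake=26 Cedarfen=20 Hollowpine=22 Ironridge=25 Juniper=17 → close Briarlake (overflow 15)
  26÷5 = 5 each, +1 to first 1
Round 3: Ashgrove=27 Cedarfen=25 Hollowpine=27 Ironridge=30 Juniper=22 → close Ironridge (overflow 17)
  30÷4 = 7 each, +1 to first 2
Round 4: Ashgrove=35 Cedarfen=33 Hollowpine=34 Juniper=29 → close Ashgrove (overflow 21)
  35÷3 = 11 each, +1 to first 2
Round 5: Cedarfen=45 Hollowpine=46 Juniper=40 → close Cedarfen (overflow 31)
  45÷2 = 22 each, +1 to first 1
Round 6: Hollowpine=69 Juniper=62 → close Hollowpine (overflow 54)
  69÷1 = 69 each, +1 to first 0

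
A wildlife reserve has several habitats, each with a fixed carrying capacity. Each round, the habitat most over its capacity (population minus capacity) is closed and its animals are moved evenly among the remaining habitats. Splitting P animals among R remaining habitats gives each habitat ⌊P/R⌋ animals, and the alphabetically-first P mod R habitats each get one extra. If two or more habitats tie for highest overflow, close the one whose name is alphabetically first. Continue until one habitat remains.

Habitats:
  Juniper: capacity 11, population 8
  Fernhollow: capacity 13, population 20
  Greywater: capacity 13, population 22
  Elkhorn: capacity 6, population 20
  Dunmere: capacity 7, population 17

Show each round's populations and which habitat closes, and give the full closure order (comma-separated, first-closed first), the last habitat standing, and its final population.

Closure order: Elkhorn, Dunmere, Greywater, Fernhollow
Last habitat: Juniper with 87 animals

Round 1: Dunmere=17 Elkhorn=20 Fernhollow=20 Greywater=22 Juniper=8 → close Elkhorn (overflow 14)
  20÷4 = 5 each, +1 to first 0
Round 2: Dunmere=22 Fernhollow=25 Greywater=27 Juniper=13 → close Dunmere (overflow 15)
  22÷3 = 7 each, +1 to first 1
Round 3: Fernhollow=33 Greywater=34 Juniper=20 → close Greywater (overflow 21)
  34÷2 = 17 each, +1 to first 0
Round 4: Fernhollow=50 Juniper=37 → close Fernhollow (overflow 37)
  50÷1 = 50 each, +1 to first 0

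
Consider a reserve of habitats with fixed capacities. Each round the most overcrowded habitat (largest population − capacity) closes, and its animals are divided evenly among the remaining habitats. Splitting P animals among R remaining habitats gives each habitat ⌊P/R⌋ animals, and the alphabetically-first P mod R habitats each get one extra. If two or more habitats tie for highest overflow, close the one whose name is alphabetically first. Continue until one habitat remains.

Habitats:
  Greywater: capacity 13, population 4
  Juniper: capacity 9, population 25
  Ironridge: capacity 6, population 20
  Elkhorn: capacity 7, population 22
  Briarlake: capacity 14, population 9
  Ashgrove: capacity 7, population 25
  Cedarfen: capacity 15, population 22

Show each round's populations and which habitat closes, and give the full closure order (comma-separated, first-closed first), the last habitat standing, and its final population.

Round 1: Ashgrove=25 Briarlake=9 Cedarfen=22 Elkhorn=22 Greywater=4 Ironridge=20 Juniper=25 → close Ashgrove (overflow 18)
  25÷6 = 4 each, +1 to first 1
Round 2: Briarlake=14 Cedarfen=26 Elkhorn=26 Greywater=8 Ironridge=24 Juniper=29 → close Juniper (overflow 20)
  29÷5 = 5 each, +1 to first 4
Round 3: Briarlake=20 Cedarfen=32 Elkhorn=32 Greywater=14 Ironridge=29 → close Elkhorn (overflow 25)
  32÷4 = 8 each, +1 to first 0
Round 4: Briarlake=28 Cedarfen=40 Greywater=22 Ironridge=37 → close Ironridge (overflow 31)
  37÷3 = 12 each, +1 to first 1
Round 5: Briarlake=41 Cedarfen=52 Greywater=34 → close Cedarfen (overflow 37)
  52÷2 = 26 each, +1 to first 0
Round 6: Briarlake=67 Greywater=60 → close Briarlake (overflow 53)
  67÷1 = 67 each, +1 to first 0

Closure order: Ashgrove, Juniper, Elkhorn, Ironridge, Cedarfen, Briarlake
Last habitat: Greywater with 127 animals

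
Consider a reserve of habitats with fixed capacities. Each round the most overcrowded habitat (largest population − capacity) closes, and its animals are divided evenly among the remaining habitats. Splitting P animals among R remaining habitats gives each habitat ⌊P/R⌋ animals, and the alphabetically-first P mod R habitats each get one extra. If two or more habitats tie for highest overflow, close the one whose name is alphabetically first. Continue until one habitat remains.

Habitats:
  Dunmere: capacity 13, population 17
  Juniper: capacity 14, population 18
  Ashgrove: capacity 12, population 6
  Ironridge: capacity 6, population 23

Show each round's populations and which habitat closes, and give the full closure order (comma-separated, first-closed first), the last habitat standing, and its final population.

Round 1: Ashgrove=6 Dunmere=17 Ironridge=23 Juniper=18 → close Ironridge (overflow 17)
  23÷3 = 7 each, +1 to first 2
Round 2: Ashgrove=14 Dunmere=25 Juniper=25 → close Dunmere (overflow 12)
  25÷2 = 12 each, +1 to first 1
Round 3: Ashgrove=27 Juniper=37 → close Juniper (overflow 23)
  37÷1 = 37 each, +1 to first 0

Closure order: Ironridge, Dunmere, Juniper
Last habitat: Ashgrove with 64 animals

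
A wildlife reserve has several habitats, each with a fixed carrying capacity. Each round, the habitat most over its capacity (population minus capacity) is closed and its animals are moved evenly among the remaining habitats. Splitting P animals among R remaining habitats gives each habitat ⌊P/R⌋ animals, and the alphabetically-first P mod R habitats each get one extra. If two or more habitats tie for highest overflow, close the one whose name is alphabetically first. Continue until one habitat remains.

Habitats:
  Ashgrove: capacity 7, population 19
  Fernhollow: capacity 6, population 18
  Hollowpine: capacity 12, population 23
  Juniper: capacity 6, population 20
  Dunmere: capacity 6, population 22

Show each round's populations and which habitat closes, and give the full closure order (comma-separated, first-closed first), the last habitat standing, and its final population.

Round 1: Ashgrove=19 Dunmere=22 Fernhollow=18 Hollowpine=23 Juniper=20 → close Dunmere (overflow 16)
  22÷4 = 5 each, +1 to first 2
Round 2: Ashgrove=25 Fernhollow=24 Hollowpine=28 Juniper=25 → close Juniper (overflow 19)
  25÷3 = 8 each, +1 to first 1
Round 3: Ashgrove=34 Fernhollow=32 Hollowpine=36 → close Ashgrove (overflow 27)
  34÷2 = 17 each, +1 to first 0
Round 4: Fernhollow=49 Hollowpine=53 → close Fernhollow (overflow 43)
  49÷1 = 49 each, +1 to first 0

Closure order: Dunmere, Juniper, Ashgrove, Fernhollow
Last habitat: Hollowpine with 102 animals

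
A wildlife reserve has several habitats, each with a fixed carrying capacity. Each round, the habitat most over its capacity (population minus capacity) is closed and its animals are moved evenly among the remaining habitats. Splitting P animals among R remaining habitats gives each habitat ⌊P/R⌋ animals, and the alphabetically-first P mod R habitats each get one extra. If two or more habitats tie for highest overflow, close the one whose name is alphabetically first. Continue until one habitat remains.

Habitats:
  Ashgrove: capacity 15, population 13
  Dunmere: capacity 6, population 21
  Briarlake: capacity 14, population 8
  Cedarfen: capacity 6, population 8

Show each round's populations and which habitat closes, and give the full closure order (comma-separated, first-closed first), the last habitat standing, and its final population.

Closure order: Dunmere, Cedarfen, Ashgrove
Last habitat: Briarlake with 50 animals

Round 1: Ashgrove=13 Briarlake=8 Cedarfen=8 Dunmere=21 → close Dunmere (overflow 15)
  21÷3 = 7 each, +1 to first 0
Round 2: Ashgrove=20 Briarlake=15 Cedarfen=15 → close Cedarfen (overflow 9)
  15÷2 = 7 each, +1 to first 1
Round 3: Ashgrove=28 Briarlake=22 → close Ashgrove (overflow 13)
  28÷1 = 28 each, +1 to first 0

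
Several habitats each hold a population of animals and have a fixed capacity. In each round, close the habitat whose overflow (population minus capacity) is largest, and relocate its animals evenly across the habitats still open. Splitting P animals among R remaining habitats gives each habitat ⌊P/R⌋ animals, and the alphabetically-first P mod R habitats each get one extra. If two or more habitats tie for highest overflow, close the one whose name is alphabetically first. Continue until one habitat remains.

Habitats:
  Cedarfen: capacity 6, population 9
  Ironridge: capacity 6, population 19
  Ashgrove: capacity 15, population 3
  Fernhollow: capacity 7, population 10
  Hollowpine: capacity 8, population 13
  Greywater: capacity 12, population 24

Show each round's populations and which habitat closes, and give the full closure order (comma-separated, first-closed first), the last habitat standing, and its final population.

Round 1: Ashgrove=3 Cedarfen=9 Fernhollow=10 Greywater=24 Hollowpine=13 Ironridge=19 → close Ironridge (overflow 13)
  19÷5 = 3 each, +1 to first 4
Round 2: Ashgrove=7 Cedarfen=13 Fernhollow=14 Greywater=28 Hollowpine=16 → close Greywater (overflow 16)
  28÷4 = 7 each, +1 to first 0
Round 3: Ashgrove=14 Cedarfen=20 Fernhollow=21 Hollowpine=23 → close Hollowpine (overflow 15)
  23÷3 = 7 each, +1 to first 2
Round 4: Ashgrove=22 Cedarfen=28 Fernhollow=28 → close Cedarfen (overflow 22)
  28÷2 = 14 each, +1 to first 0
Round 5: Ashgrove=36 Fernhollow=42 → close Fernhollow (overflow 35)
  42÷1 = 42 each, +1 to first 0

Closure order: Ironridge, Greywater, Hollowpine, Cedarfen, Fernhollow
Last habitat: Ashgrove with 78 animals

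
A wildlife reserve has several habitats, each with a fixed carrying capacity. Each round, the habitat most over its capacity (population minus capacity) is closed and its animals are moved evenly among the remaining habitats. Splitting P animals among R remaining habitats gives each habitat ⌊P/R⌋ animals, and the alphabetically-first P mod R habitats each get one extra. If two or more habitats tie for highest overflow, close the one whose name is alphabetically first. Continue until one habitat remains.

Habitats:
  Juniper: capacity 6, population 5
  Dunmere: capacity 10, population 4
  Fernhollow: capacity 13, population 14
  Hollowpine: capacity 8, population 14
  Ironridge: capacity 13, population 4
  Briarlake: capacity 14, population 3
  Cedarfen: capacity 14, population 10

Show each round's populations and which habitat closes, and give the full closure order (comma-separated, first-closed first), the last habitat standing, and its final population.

Closure order: Hollowpine, Fernhollow, Juniper, Cedarfen, Dunmere, Briarlake
Last habitat: Ironridge with 54 animals

Round 1: Briarlake=3 Cedarfen=10 Dunmere=4 Fernhollow=14 Hollowpine=14 Ironridge=4 Juniper=5 → close Hollowpine (overflow 6)
  14÷6 = 2 each, +1 to first 2
Round 2: Briarlake=6 Cedarfen=13 Dunmere=6 Fernhollow=16 Ironridge=6 Juniper=7 → close Fernhollow (overflow 3)
  16÷5 = 3 each, +1 to first 1
Round 3: Briarlake=10 Cedarfen=16 Dunmere=9 Ironridge=9 Juniper=10 → close Juniper (overflow 4)
  10÷4 = 2 each, +1 to first 2
Round 4: Briarlake=13 Cedarfen=19 Dunmere=11 Ironridge=11 → close Cedarfen (overflow 5)
  19÷3 = 6 each, +1 to first 1
Round 5: Briarlake=20 Dunmere=17 Ironridge=17 → close Dunmere (overflow 7)
  17÷2 = 8 each, +1 to first 1
Round 6: Briarlake=29 Ironridge=25 → close Briarlake (overflow 15)
  29÷1 = 29 each, +1 to first 0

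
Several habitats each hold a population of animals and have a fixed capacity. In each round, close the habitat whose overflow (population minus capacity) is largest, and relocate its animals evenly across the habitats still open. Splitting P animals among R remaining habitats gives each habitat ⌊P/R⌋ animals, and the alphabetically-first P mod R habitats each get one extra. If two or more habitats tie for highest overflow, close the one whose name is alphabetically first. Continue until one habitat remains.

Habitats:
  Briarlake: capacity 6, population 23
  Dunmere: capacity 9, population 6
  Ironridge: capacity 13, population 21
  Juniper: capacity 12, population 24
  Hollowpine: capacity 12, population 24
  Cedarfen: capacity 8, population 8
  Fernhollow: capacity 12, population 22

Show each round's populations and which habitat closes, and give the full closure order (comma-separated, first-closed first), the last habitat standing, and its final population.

Round 1: Briarlake=23 Cedarfen=8 Dunmere=6 Fernhollow=22 Hollowpine=24 Ironridge=21 Juniper=24 → close Briarlake (overflow 17)
  23÷6 = 3 each, +1 to first 5
Round 2: Cedarfen=12 Dunmere=10 Fernhollow=26 Hollowpine=28 Ironridge=25 Juniper=27 → close Hollowpine (overflow 16)
  28÷5 = 5 each, +1 to first 3
Round 3: Cedarfen=18 Dunmere=16 Fernhollow=32 Ironridge=30 Juniper=32 → close Fernhollow (overflow 20)
  32÷4 = 8 each, +1 to first 0
Round 4: Cedarfen=26 Dunmere=24 Ironridge=38 Juniper=40 → close Juniper (overflow 28)
  40÷3 = 13 each, +1 to first 1
Round 5: Cedarfen=40 Dunmere=37 Ironridge=51 → close Ironridge (overflow 38)
  51÷2 = 25 each, +1 to first 1
Round 6: Cedarfen=66 Dunmere=62 → close Cedarfen (overflow 58)
  66÷1 = 66 each, +1 to first 0

Closure order: Briarlake, Hollowpine, Fernhollow, Juniper, Ironridge, Cedarfen
Last habitat: Dunmere with 128 animals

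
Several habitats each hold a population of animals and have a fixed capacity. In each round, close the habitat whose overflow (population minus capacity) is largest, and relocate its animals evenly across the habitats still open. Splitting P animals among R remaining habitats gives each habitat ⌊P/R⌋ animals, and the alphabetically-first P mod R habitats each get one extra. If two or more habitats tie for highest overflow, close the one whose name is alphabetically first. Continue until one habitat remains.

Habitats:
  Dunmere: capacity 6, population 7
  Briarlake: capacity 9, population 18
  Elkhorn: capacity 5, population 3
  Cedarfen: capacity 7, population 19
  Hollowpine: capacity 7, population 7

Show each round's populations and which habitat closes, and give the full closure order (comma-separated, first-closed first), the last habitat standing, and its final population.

Closure order: Cedarfen, Briarlake, Dunmere, Elkhorn
Last habitat: Hollowpine with 54 animals

Round 1: Briarlake=18 Cedarfen=19 Dunmere=7 Elkhorn=3 Hollowpine=7 → close Cedarfen (overflow 12)
  19÷4 = 4 each, +1 to first 3
Round 2: Briarlake=23 Dunmere=12 Elkhorn=8 Hollowpine=11 → close Briarlake (overflow 14)
  23÷3 = 7 each, +1 to first 2
Round 3: Dunmere=20 Elkhorn=16 Hollowpine=18 → close Dunmere (overflow 14)
  20÷2 = 10 each, +1 to first 0
Round 4: Elkhorn=26 Hollowpine=28 → close Elkhorn (overflow 21)
  26÷1 = 26 each, +1 to first 0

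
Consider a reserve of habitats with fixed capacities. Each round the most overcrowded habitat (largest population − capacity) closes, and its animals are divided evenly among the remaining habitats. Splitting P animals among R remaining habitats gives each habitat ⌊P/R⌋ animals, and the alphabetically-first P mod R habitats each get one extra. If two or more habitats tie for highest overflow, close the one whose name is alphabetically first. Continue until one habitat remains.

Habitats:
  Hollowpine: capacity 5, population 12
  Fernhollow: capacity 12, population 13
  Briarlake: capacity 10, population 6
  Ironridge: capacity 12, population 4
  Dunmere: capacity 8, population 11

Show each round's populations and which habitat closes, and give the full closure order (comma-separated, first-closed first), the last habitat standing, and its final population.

Closure order: Hollowpine, Dunmere, Fernhollow, Briarlake
Last habitat: Ironridge with 46 animals

Round 1: Briarlake=6 Dunmere=11 Fernhollow=13 Hollowpine=12 Ironridge=4 → close Hollowpine (overflow 7)
  12÷4 = 3 each, +1 to first 0
Round 2: Briarlake=9 Dunmere=14 Fernhollow=16 Ironridge=7 → close Dunmere (overflow 6)
  14÷3 = 4 each, +1 to first 2
Round 3: Briarlake=14 Fernhollow=21 Ironridge=11 → close Fernhollow (overflow 9)
  21÷2 = 10 each, +1 to first 1
Round 4: Briarlake=25 Ironridge=21 → close Briarlake (overflow 15)
  25÷1 = 25 each, +1 to first 0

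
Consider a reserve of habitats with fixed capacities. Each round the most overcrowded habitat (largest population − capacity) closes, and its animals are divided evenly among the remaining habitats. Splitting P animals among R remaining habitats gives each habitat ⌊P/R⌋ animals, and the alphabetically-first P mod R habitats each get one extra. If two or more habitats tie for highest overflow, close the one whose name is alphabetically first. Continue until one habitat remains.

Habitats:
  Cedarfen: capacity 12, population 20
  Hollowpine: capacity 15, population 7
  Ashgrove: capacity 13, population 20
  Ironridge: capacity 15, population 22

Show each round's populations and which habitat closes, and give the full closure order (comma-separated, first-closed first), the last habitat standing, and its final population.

Round 1: Ashgrove=20 Cedarfen=20 Hollowpine=7 Ironridge=22 → close Cedarfen (overflow 8)
  20÷3 = 6 each, +1 to first 2
Round 2: Ashgrove=27 Hollowpine=14 Ironridge=28 → close Ashgrove (overflow 14)
  27÷2 = 13 each, +1 to first 1
Round 3: Hollowpine=28 Ironridge=41 → close Ironridge (overflow 26)
  41÷1 = 41 each, +1 to first 0

Closure order: Cedarfen, Ashgrove, Ironridge
Last habitat: Hollowpine with 69 animals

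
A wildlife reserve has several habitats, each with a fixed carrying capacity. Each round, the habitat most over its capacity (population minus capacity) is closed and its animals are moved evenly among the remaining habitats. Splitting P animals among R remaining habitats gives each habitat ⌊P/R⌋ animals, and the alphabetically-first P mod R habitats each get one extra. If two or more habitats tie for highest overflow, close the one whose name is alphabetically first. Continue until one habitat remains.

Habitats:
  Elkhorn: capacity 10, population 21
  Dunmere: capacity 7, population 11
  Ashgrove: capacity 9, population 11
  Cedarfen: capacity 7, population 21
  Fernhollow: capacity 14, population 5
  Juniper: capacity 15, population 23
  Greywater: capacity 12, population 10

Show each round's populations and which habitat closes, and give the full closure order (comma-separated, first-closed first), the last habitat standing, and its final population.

Round 1: Ashgrove=11 Cedarfen=21 Dunmere=11 Elkhorn=21 Fernhollow=5 Greywater=10 Juniper=23 → close Cedarfen (overflow 14)
  21÷6 = 3 each, +1 to first 3
Round 2: Ashgrove=15 Dunmere=15 Elkhorn=25 Fernhollow=8 Greywater=13 Juniper=26 → close Elkhorn (overflow 15)
  25÷5 = 5 each, +1 to first 0
Round 3: Ashgrove=20 Dunmere=20 Fernhollow=13 Greywater=18 Juniper=31 → close Juniper (overflow 16)
  31÷4 = 7 each, +1 to first 3
Round 4: Ashgrove=28 Dunmere=28 Fernhollow=21 Greywater=25 → close Dunmere (overflow 21)
  28÷3 = 9 each, +1 to first 1
Round 5: Ashgrove=38 Fernhollow=30 Greywater=34 → close Ashgrove (overflow 29)
  38÷2 = 19 each, +1 to first 0
Round 6: Fernhollow=49 Greywater=53 → close Greywater (overflow 41)
  53÷1 = 53 each, +1 to first 0

Closure order: Cedarfen, Elkhorn, Juniper, Dunmere, Ashgrove, Greywater
Last habitat: Fernhollow with 102 animals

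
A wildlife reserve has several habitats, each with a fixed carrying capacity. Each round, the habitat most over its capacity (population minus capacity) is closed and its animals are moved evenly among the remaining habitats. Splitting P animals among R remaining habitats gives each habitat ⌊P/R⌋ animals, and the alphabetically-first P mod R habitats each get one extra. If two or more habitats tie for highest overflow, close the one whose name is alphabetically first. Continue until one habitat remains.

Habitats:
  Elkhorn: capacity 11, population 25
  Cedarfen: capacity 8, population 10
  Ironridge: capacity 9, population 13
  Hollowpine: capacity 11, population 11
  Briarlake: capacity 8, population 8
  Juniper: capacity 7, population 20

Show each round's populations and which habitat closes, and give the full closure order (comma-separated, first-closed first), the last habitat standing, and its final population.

Closure order: Elkhorn, Juniper, Ironridge, Cedarfen, Briarlake
Last habitat: Hollowpine with 87 animals

Round 1: Briarlake=8 Cedarfen=10 Elkhorn=25 Hollowpine=11 Ironridge=13 Juniper=20 → close Elkhorn (overflow 14)
  25÷5 = 5 each, +1 to first 0
Round 2: Briarlake=13 Cedarfen=15 Hollowpine=16 Ironridge=18 Juniper=25 → close Juniper (overflow 18)
  25÷4 = 6 each, +1 to first 1
Round 3: Briarlake=20 Cedarfen=21 Hollowpine=22 Ironridge=24 → close Ironridge (overflow 15)
  24÷3 = 8 each, +1 to first 0
Round 4: Briarlake=28 Cedarfen=29 Hollowpine=30 → close Cedarfen (overflow 21)
  29÷2 = 14 each, +1 to first 1
Round 5: Briarlake=43 Hollowpine=44 → close Briarlake (overflow 35)
  43÷1 = 43 each, +1 to first 0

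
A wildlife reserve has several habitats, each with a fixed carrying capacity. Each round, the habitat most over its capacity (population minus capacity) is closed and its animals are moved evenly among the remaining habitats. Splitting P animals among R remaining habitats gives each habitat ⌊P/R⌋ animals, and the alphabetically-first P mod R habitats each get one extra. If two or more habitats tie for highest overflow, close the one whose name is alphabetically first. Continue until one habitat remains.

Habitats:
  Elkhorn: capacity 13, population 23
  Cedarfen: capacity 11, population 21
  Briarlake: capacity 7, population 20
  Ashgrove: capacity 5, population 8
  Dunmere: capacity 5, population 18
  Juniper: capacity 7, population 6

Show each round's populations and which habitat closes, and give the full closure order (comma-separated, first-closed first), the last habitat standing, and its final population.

Round 1: Ashgrove=8 Briarlake=20 Cedarfen=21 Dunmere=18 Elkhorn=23 Juniper=6 → close Briarlake (overflow 13)
  20÷5 = 4 each, +1 to first 0
Round 2: Ashgrove=12 Cedarfen=25 Dunmere=22 Elkhorn=27 Juniper=10 → close Dunmere (overflow 17)
  22÷4 = 5 each, +1 to first 2
Round 3: Ashgrove=18 Cedarfen=31 Elkhorn=32 Juniper=15 → close Cedarfen (overflow 20)
  31÷3 = 10 each, +1 to first 1
Round 4: Ashgrove=29 Elkhorn=42 Juniper=25 → close Elkhorn (overflow 29)
  42÷2 = 21 each, +1 to first 0
Round 5: Ashgrove=50 Juniper=46 → close Ashgrove (overflow 45)
  50÷1 = 50 each, +1 to first 0

Closure order: Briarlake, Dunmere, Cedarfen, Elkhorn, Ashgrove
Last habitat: Juniper with 96 animals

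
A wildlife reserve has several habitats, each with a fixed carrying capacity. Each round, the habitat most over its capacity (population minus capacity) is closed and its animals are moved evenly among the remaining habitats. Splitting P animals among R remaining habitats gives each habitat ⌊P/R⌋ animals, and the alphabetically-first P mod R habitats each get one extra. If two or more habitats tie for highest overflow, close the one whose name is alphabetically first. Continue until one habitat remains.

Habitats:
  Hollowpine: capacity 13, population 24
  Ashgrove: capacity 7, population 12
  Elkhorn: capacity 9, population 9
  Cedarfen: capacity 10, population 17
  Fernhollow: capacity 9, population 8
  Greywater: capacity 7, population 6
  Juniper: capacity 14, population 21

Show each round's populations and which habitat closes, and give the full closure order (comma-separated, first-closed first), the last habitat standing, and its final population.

Round 1: Ashgrove=12 Cedarfen=17 Elkhorn=9 Fernhollow=8 Greywater=6 Hollowpine=24 Juniper=21 → close Hollowpine (overflow 11)
  24÷6 = 4 each, +1 to first 0
Round 2: Ashgrove=16 Cedarfen=21 Elkhorn=13 Fernhollow=12 Greywater=10 Juniper=25 → close Cedarfen (overflow 11)
  21÷5 = 4 each, +1 to first 1
Round 3: Ashgrove=21 Elkhorn=17 Fernhollow=16 Greywater=14 Juniper=29 → close Juniper (overflow 15)
  29÷4 = 7 each, +1 to first 1
Round 4: Ashgrove=29 Elkhorn=24 Fernhollow=23 Greywater=21 → close Ashgrove (overflow 22)
  29÷3 = 9 each, +1 to first 2
Round 5: Elkhorn=34 Fernhollow=33 Greywater=30 → close Elkhorn (overflow 25)
  34÷2 = 17 each, +1 to first 0
Round 6: Fernhollow=50 Greywater=47 → close Fernhollow (overflow 41)
  50÷1 = 50 each, +1 to first 0

Closure order: Hollowpine, Cedarfen, Juniper, Ashgrove, Elkhorn, Fernhollow
Last habitat: Greywater with 97 animals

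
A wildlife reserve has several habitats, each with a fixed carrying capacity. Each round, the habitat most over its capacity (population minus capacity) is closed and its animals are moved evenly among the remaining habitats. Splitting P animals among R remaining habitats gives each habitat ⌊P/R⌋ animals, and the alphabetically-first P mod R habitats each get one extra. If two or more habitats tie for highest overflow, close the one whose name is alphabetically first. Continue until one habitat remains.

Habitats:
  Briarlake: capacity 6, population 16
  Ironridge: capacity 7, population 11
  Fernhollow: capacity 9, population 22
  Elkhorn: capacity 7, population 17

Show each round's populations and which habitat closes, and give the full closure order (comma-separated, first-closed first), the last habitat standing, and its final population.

Closure order: Fernhollow, Briarlake, Elkhorn
Last habitat: Ironridge with 66 animals

Round 1: Briarlake=16 Elkhorn=17 Fernhollow=22 Ironridge=11 → close Fernhollow (overflow 13)
  22÷3 = 7 each, +1 to first 1
Round 2: Briarlake=24 Elkhorn=24 Ironridge=18 → close Briarlake (overflow 18)
  24÷2 = 12 each, +1 to first 0
Round 3: Elkhorn=36 Ironridge=30 → close Elkhorn (overflow 29)
  36÷1 = 36 each, +1 to first 0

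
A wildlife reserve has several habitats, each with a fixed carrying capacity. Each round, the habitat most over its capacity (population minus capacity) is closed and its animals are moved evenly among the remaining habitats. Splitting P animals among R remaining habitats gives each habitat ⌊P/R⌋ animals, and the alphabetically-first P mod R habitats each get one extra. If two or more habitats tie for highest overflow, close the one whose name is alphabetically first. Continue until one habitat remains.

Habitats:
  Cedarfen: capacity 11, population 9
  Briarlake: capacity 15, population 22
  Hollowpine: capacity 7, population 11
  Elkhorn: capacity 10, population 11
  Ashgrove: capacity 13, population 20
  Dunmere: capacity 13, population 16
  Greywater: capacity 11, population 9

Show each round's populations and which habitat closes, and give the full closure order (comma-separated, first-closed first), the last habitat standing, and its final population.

Closure order: Ashgrove, Briarlake, Hollowpine, Dunmere, Elkhorn, Cedarfen
Last habitat: Greywater with 98 animals

Round 1: Ashgrove=20 Briarlake=22 Cedarfen=9 Dunmere=16 Elkhorn=11 Greywater=9 Hollowpine=11 → close Ashgrove (overflow 7)
  20÷6 = 3 each, +1 to first 2
Round 2: Briarlake=26 Cedarfen=13 Dunmere=19 Elkhorn=14 Greywater=12 Hollowpine=14 → close Briarlake (overflow 11)
  26÷5 = 5 each, +1 to first 1
Round 3: Cedarfen=19 Dunmere=24 Elkhorn=19 Greywater=17 Hollowpine=19 → close Hollowpine (overflow 12)
  19÷4 = 4 each, +1 to first 3
Round 4: Cedarfen=24 Dunmere=29 Elkhorn=24 Greywater=21 → close Dunmere (overflow 16)
  29÷3 = 9 each, +1 to first 2
Round 5: Cedarfen=34 Elkhorn=34 Greywater=30 → close Elkhorn (overflow 24)
  34÷2 = 17 each, +1 to first 0
Round 6: Cedarfen=51 Greywater=47 → close Cedarfen (overflow 40)
  51÷1 = 51 each, +1 to first 0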